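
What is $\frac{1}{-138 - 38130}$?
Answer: $- \frac{1}{38268} \approx -2.6131 \cdot 10^{-5}$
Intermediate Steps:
$\frac{1}{-138 - 38130} = \frac{1}{-38268} = - \frac{1}{38268}$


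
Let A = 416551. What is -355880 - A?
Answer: -772431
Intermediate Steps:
-355880 - A = -355880 - 1*416551 = -355880 - 416551 = -772431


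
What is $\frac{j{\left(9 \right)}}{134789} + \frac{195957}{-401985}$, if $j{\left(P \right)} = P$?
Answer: $- \frac{2934358912}{6020350685} \approx -0.48741$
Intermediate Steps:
$\frac{j{\left(9 \right)}}{134789} + \frac{195957}{-401985} = \frac{9}{134789} + \frac{195957}{-401985} = 9 \cdot \frac{1}{134789} + 195957 \left(- \frac{1}{401985}\right) = \frac{9}{134789} - \frac{21773}{44665} = - \frac{2934358912}{6020350685}$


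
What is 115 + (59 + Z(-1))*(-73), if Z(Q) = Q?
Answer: -4119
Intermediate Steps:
115 + (59 + Z(-1))*(-73) = 115 + (59 - 1)*(-73) = 115 + 58*(-73) = 115 - 4234 = -4119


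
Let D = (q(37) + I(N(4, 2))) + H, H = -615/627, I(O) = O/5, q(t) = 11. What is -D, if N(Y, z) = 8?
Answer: -12142/1045 ≈ -11.619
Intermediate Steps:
I(O) = O/5 (I(O) = O*(⅕) = O/5)
H = -205/209 (H = -615*1/627 = -205/209 ≈ -0.98086)
D = 12142/1045 (D = (11 + (⅕)*8) - 205/209 = (11 + 8/5) - 205/209 = 63/5 - 205/209 = 12142/1045 ≈ 11.619)
-D = -1*12142/1045 = -12142/1045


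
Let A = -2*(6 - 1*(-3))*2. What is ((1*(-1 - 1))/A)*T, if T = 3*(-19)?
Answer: -19/6 ≈ -3.1667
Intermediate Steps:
T = -57
A = -36 (A = -2*(6 + 3)*2 = -2*9*2 = -18*2 = -36)
((1*(-1 - 1))/A)*T = ((1*(-1 - 1))/(-36))*(-57) = ((1*(-2))*(-1/36))*(-57) = -2*(-1/36)*(-57) = (1/18)*(-57) = -19/6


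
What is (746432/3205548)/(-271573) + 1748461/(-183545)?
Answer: -380526469439790571/39945829244537295 ≈ -9.5261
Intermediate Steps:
(746432/3205548)/(-271573) + 1748461/(-183545) = (746432*(1/3205548))*(-1/271573) + 1748461*(-1/183545) = (186608/801387)*(-1/271573) - 1748461/183545 = -186608/217635071751 - 1748461/183545 = -380526469439790571/39945829244537295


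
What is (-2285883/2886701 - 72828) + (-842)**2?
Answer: 1836332141453/2886701 ≈ 6.3614e+5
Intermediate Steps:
(-2285883/2886701 - 72828) + (-842)**2 = (-2285883*1/2886701 - 72828) + 708964 = (-2285883/2886701 - 72828) + 708964 = -210234946311/2886701 + 708964 = 1836332141453/2886701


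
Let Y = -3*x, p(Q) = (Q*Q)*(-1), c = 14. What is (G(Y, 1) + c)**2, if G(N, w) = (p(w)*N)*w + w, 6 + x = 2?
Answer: 9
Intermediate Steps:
x = -4 (x = -6 + 2 = -4)
p(Q) = -Q**2 (p(Q) = Q**2*(-1) = -Q**2)
Y = 12 (Y = -3*(-4) = 12)
G(N, w) = w - N*w**3 (G(N, w) = ((-w**2)*N)*w + w = (-N*w**2)*w + w = -N*w**3 + w = w - N*w**3)
(G(Y, 1) + c)**2 = ((1 - 1*12*1**3) + 14)**2 = ((1 - 1*12*1) + 14)**2 = ((1 - 12) + 14)**2 = (-11 + 14)**2 = 3**2 = 9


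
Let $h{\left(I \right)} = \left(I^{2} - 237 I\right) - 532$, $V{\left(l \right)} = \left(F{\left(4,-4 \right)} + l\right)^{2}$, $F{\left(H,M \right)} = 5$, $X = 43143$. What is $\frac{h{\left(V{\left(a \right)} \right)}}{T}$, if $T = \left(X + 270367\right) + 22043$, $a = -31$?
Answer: $\frac{98744}{111851} \approx 0.88282$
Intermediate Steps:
$V{\left(l \right)} = \left(5 + l\right)^{2}$
$T = 335553$ ($T = \left(43143 + 270367\right) + 22043 = 313510 + 22043 = 335553$)
$h{\left(I \right)} = -532 + I^{2} - 237 I$
$\frac{h{\left(V{\left(a \right)} \right)}}{T} = \frac{-532 + \left(\left(5 - 31\right)^{2}\right)^{2} - 237 \left(5 - 31\right)^{2}}{335553} = \left(-532 + \left(\left(-26\right)^{2}\right)^{2} - 237 \left(-26\right)^{2}\right) \frac{1}{335553} = \left(-532 + 676^{2} - 160212\right) \frac{1}{335553} = \left(-532 + 456976 - 160212\right) \frac{1}{335553} = 296232 \cdot \frac{1}{335553} = \frac{98744}{111851}$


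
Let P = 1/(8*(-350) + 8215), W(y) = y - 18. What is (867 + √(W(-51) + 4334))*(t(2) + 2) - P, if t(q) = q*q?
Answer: 28168829/5415 + 6*√4265 ≈ 5593.8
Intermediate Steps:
t(q) = q²
W(y) = -18 + y
P = 1/5415 (P = 1/(-2800 + 8215) = 1/5415 ≈ 0.00018467)
(867 + √(W(-51) + 4334))*(t(2) + 2) - P = (867 + √((-18 - 51) + 4334))*(2² + 2) - 1*1/5415 = (867 + √(-69 + 4334))*(4 + 2) - 1/5415 = (867 + √4265)*6 - 1/5415 = (5202 + 6*√4265) - 1/5415 = 28168829/5415 + 6*√4265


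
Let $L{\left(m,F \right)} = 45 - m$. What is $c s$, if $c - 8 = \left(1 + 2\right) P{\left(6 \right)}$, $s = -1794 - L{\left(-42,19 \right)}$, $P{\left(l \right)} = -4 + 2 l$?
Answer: $-60192$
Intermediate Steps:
$s = -1881$ ($s = -1794 - \left(45 - -42\right) = -1794 - \left(45 + 42\right) = -1794 - 87 = -1881$)
$c = 32$ ($c = 8 + \left(1 + 2\right) \left(-4 + 2 \cdot 6\right) = 8 + 3 \left(-4 + 12\right) = 8 + 3 \cdot 8 = 8 + 24 = 32$)
$c s = 32 \left(-1881\right) = -60192$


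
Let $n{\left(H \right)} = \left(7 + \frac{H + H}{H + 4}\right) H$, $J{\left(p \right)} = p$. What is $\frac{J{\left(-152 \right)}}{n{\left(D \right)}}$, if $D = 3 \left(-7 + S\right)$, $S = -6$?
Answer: $\frac{280}{663} \approx 0.42232$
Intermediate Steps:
$D = -39$ ($D = 3 \left(-7 - 6\right) = 3 \left(-13\right) = -39$)
$n{\left(H \right)} = H \left(7 + \frac{2 H}{4 + H}\right)$ ($n{\left(H \right)} = \left(7 + \frac{2 H}{4 + H}\right) H = H \left(7 + \frac{2 H}{4 + H}\right)$)
$\frac{J{\left(-152 \right)}}{n{\left(D \right)}} = - \frac{152}{\left(-39\right) \frac{1}{4 - 39} \left(28 + 9 \left(-39\right)\right)} = - \frac{152}{\left(-39\right) \frac{1}{-35} \left(28 - 351\right)} = - \frac{152}{\left(-39\right) \left(- \frac{1}{35}\right) \left(-323\right)} = - \frac{152}{- \frac{12597}{35}} = \left(-152\right) \left(- \frac{35}{12597}\right) = \frac{280}{663}$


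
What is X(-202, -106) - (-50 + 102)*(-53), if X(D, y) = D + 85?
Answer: 2639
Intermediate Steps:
X(D, y) = 85 + D
X(-202, -106) - (-50 + 102)*(-53) = (85 - 202) - (-50 + 102)*(-53) = -117 - 52*(-53) = -117 - 1*(-2756) = -117 + 2756 = 2639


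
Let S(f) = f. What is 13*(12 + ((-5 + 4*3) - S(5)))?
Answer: 182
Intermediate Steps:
13*(12 + ((-5 + 4*3) - S(5))) = 13*(12 + ((-5 + 4*3) - 1*5)) = 13*(12 + ((-5 + 12) - 5)) = 13*(12 + (7 - 5)) = 13*(12 + 2) = 13*14 = 182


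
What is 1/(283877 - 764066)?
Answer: -1/480189 ≈ -2.0825e-6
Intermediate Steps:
1/(283877 - 764066) = 1/(-480189) = -1/480189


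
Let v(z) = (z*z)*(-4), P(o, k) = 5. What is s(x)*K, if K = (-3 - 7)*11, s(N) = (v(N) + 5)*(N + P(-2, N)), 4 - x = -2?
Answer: 168190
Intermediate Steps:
v(z) = -4*z**2 (v(z) = z**2*(-4) = -4*z**2)
x = 6 (x = 4 - 1*(-2) = 4 + 2 = 6)
s(N) = (5 + N)*(5 - 4*N**2) (s(N) = (-4*N**2 + 5)*(N + 5) = (5 - 4*N**2)*(5 + N) = (5 + N)*(5 - 4*N**2))
K = -110 (K = -10*11 = -110)
s(x)*K = (25 - 20*6**2 - 4*6**3 + 5*6)*(-110) = (25 - 20*36 - 4*216 + 30)*(-110) = (25 - 720 - 864 + 30)*(-110) = -1529*(-110) = 168190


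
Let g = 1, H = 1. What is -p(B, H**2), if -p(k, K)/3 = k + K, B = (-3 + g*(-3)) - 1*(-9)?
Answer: 12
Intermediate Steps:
B = 3 (B = (-3 + 1*(-3)) - 1*(-9) = (-3 - 3) + 9 = -6 + 9 = 3)
p(k, K) = -3*K - 3*k (p(k, K) = -3*(k + K) = -3*(K + k) = -3*K - 3*k)
-p(B, H**2) = -(-3*1**2 - 3*3) = -(-3*1 - 9) = -(-3 - 9) = -1*(-12) = 12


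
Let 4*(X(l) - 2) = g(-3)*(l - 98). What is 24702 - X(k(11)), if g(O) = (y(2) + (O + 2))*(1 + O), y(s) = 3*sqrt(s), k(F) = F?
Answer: 49487/2 - 261*sqrt(2)/2 ≈ 24559.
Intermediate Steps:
g(O) = (1 + O)*(2 + O + 3*sqrt(2)) (g(O) = (3*sqrt(2) + (O + 2))*(1 + O) = (3*sqrt(2) + (2 + O))*(1 + O) = (2 + O + 3*sqrt(2))*(1 + O) = (1 + O)*(2 + O + 3*sqrt(2)))
X(l) = 2 + (-98 + l)*(2 - 6*sqrt(2))/4 (X(l) = 2 + ((2 + (-3)**2 + 3*(-3) + 3*sqrt(2) + 3*(-3)*sqrt(2))*(l - 98))/4 = 2 + ((2 + 9 - 9 + 3*sqrt(2) - 9*sqrt(2))*(-98 + l))/4 = 2 + ((2 - 6*sqrt(2))*(-98 + l))/4 = 2 + ((-98 + l)*(2 - 6*sqrt(2)))/4 = 2 + (-98 + l)*(2 - 6*sqrt(2))/4)
24702 - X(k(11)) = 24702 - (-47 + 147*sqrt(2) + (1/2)*11*(1 - 3*sqrt(2))) = 24702 - (-47 + 147*sqrt(2) + (11/2 - 33*sqrt(2)/2)) = 24702 - (-83/2 + 261*sqrt(2)/2) = 24702 + (83/2 - 261*sqrt(2)/2) = 49487/2 - 261*sqrt(2)/2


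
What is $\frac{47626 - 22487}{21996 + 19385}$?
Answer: $\frac{25139}{41381} \approx 0.6075$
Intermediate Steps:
$\frac{47626 - 22487}{21996 + 19385} = \frac{25139}{41381}$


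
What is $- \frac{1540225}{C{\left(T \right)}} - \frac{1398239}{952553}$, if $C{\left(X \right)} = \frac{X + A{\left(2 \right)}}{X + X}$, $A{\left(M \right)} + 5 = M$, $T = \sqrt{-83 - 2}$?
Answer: $- \frac{124707470993358}{44769991} + \frac{4620675 i \sqrt{85}}{47} \approx -2.7855 \cdot 10^{6} + 9.0639 \cdot 10^{5} i$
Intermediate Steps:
$T = i \sqrt{85}$ ($T = \sqrt{-85} = i \sqrt{85} \approx 9.2195 i$)
$A{\left(M \right)} = -5 + M$
$C{\left(X \right)} = \frac{-3 + X}{2 X}$ ($C{\left(X \right)} = \frac{X + \left(-5 + 2\right)}{X + X} = \frac{X - 3}{2 X} = \left(-3 + X\right) \frac{1}{2 X} = \frac{-3 + X}{2 X}$)
$- \frac{1540225}{C{\left(T \right)}} - \frac{1398239}{952553} = - \frac{1540225}{\frac{1}{2} \frac{1}{i \sqrt{85}} \left(-3 + i \sqrt{85}\right)} - \frac{1398239}{952553} = - \frac{1540225}{\frac{1}{2} \left(- \frac{i \sqrt{85}}{85}\right) \left(-3 + i \sqrt{85}\right)} - \frac{1398239}{952553} = - \frac{1540225}{\left(- \frac{1}{170}\right) i \sqrt{85} \left(-3 + i \sqrt{85}\right)} - \frac{1398239}{952553} = - 1540225 \frac{2 i \sqrt{85}}{-3 + i \sqrt{85}} - \frac{1398239}{952553} = - \frac{3080450 i \sqrt{85}}{-3 + i \sqrt{85}} - \frac{1398239}{952553} = - \frac{1398239}{952553} - \frac{3080450 i \sqrt{85}}{-3 + i \sqrt{85}}$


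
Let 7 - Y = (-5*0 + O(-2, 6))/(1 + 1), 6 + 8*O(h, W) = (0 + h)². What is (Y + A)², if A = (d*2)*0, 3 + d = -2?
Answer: 3249/64 ≈ 50.766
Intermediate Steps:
d = -5 (d = -3 - 2 = -5)
O(h, W) = -¾ + h²/8 (O(h, W) = -¾ + (0 + h)²/8 = -¾ + h²/8)
Y = 57/8 (Y = 7 - (-5*0 + (-¾ + (⅛)*(-2)²))/(1 + 1) = 7 - (0 + (-¾ + (⅛)*4))/2 = 7 - (0 + (-¾ + ½))/2 = 7 - (0 - ¼)/2 = 7 - (-1)/(4*2) = 7 - 1*(-⅛) = 7 + ⅛ = 57/8 ≈ 7.1250)
A = 0 (A = -5*2*0 = -10*0 = 0)
(Y + A)² = (57/8 + 0)² = (57/8)² = 3249/64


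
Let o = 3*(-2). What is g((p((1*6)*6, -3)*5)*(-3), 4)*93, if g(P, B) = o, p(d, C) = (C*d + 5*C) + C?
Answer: -558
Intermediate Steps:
p(d, C) = 6*C + C*d (p(d, C) = (5*C + C*d) + C = 6*C + C*d)
o = -6
g(P, B) = -6
g((p((1*6)*6, -3)*5)*(-3), 4)*93 = -6*93 = -558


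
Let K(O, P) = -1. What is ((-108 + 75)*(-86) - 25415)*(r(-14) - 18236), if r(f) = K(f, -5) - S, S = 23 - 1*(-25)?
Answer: 412820445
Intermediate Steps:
S = 48 (S = 23 + 25 = 48)
r(f) = -49 (r(f) = -1 - 1*48 = -1 - 48 = -49)
((-108 + 75)*(-86) - 25415)*(r(-14) - 18236) = ((-108 + 75)*(-86) - 25415)*(-49 - 18236) = (-33*(-86) - 25415)*(-18285) = (2838 - 25415)*(-18285) = -22577*(-18285) = 412820445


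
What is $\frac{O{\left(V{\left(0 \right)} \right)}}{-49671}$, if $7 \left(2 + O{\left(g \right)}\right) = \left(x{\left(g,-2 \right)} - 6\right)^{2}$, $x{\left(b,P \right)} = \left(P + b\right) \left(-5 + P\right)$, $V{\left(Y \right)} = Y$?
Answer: $- \frac{50}{347697} \approx -0.0001438$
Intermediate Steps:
$x{\left(b,P \right)} = \left(-5 + P\right) \left(P + b\right)$
$O{\left(g \right)} = -2 + \frac{\left(8 - 7 g\right)^{2}}{7}$ ($O{\left(g \right)} = -2 + \frac{\left(\left(\left(-2\right)^{2} - -10 - 5 g - 2 g\right) - 6\right)^{2}}{7} = -2 + \frac{\left(\left(4 + 10 - 5 g - 2 g\right) - 6\right)^{2}}{7} = -2 + \frac{\left(\left(14 - 7 g\right) - 6\right)^{2}}{7} = -2 + \frac{\left(8 - 7 g\right)^{2}}{7}$)
$\frac{O{\left(V{\left(0 \right)} \right)}}{-49671} = \frac{-2 + \frac{\left(-8 + 7 \cdot 0\right)^{2}}{7}}{-49671} = \left(-2 + \frac{\left(-8 + 0\right)^{2}}{7}\right) \left(- \frac{1}{49671}\right) = \left(-2 + \frac{\left(-8\right)^{2}}{7}\right) \left(- \frac{1}{49671}\right) = \left(-2 + \frac{1}{7} \cdot 64\right) \left(- \frac{1}{49671}\right) = \left(-2 + \frac{64}{7}\right) \left(- \frac{1}{49671}\right) = \frac{50}{7} \left(- \frac{1}{49671}\right) = - \frac{50}{347697}$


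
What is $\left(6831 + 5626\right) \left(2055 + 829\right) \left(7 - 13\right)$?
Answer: $-215555928$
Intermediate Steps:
$\left(6831 + 5626\right) \left(2055 + 829\right) \left(7 - 13\right) = 12457 \cdot 2884 \left(-6\right) = 35925988 \left(-6\right) = -215555928$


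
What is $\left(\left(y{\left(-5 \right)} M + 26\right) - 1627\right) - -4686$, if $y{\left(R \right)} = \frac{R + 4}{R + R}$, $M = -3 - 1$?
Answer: $\frac{15423}{5} \approx 3084.6$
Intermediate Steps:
$M = -4$ ($M = -3 - 1 = -4$)
$y{\left(R \right)} = \frac{4 + R}{2 R}$
$\left(\left(y{\left(-5 \right)} M + 26\right) - 1627\right) - -4686 = \left(\left(\frac{4 - 5}{2 \left(-5\right)} \left(-4\right) + 26\right) - 1627\right) - -4686 = \left(\left(\frac{1}{2} \left(- \frac{1}{5}\right) \left(-1\right) \left(-4\right) + 26\right) - 1627\right) + 4686 = \left(\left(\frac{1}{10} \left(-4\right) + 26\right) - 1627\right) + 4686 = \left(\left(- \frac{2}{5} + 26\right) - 1627\right) + 4686 = \left(\frac{128}{5} - 1627\right) + 4686 = - \frac{8007}{5} + 4686 = \frac{15423}{5}$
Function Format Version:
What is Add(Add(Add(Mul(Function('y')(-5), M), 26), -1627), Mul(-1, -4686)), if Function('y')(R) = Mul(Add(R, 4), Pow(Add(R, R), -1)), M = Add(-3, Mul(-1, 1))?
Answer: Rational(15423, 5) ≈ 3084.6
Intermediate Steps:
M = -4 (M = Add(-3, -1) = -4)
Function('y')(R) = Mul(Rational(1, 2), Pow(R, -1), Add(4, R)) (Function('y')(R) = Mul(Add(4, R), Pow(Mul(2, R), -1)) = Mul(Add(4, R), Mul(Rational(1, 2), Pow(R, -1))) = Mul(Rational(1, 2), Pow(R, -1), Add(4, R)))
Add(Add(Add(Mul(Function('y')(-5), M), 26), -1627), Mul(-1, -4686)) = Add(Add(Add(Mul(Mul(Rational(1, 2), Pow(-5, -1), Add(4, -5)), -4), 26), -1627), Mul(-1, -4686)) = Add(Add(Add(Mul(Mul(Rational(1, 2), Rational(-1, 5), -1), -4), 26), -1627), 4686) = Add(Add(Add(Mul(Rational(1, 10), -4), 26), -1627), 4686) = Add(Add(Add(Rational(-2, 5), 26), -1627), 4686) = Add(Add(Rational(128, 5), -1627), 4686) = Add(Rational(-8007, 5), 4686) = Rational(15423, 5)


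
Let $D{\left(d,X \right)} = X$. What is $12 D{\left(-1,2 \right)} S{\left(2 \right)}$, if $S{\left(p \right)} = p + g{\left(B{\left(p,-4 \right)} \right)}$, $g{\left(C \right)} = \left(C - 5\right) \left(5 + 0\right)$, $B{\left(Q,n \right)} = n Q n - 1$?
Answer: $3168$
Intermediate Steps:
$B{\left(Q,n \right)} = -1 + Q n^{2}$ ($B{\left(Q,n \right)} = Q n n - 1 = Q n^{2} - 1 = -1 + Q n^{2}$)
$g{\left(C \right)} = -25 + 5 C$ ($g{\left(C \right)} = \left(-5 + C\right) 5 = -25 + 5 C$)
$S{\left(p \right)} = -30 + 81 p$ ($S{\left(p \right)} = p + \left(-25 + 5 \left(-1 + p \left(-4\right)^{2}\right)\right) = p + \left(-25 + 5 \left(-1 + p 16\right)\right) = p + \left(-25 + 5 \left(-1 + 16 p\right)\right) = p + \left(-25 + \left(-5 + 80 p\right)\right) = p + \left(-30 + 80 p\right) = -30 + 81 p$)
$12 D{\left(-1,2 \right)} S{\left(2 \right)} = 12 \cdot 2 \left(-30 + 81 \cdot 2\right) = 24 \left(-30 + 162\right) = 24 \cdot 132 = 3168$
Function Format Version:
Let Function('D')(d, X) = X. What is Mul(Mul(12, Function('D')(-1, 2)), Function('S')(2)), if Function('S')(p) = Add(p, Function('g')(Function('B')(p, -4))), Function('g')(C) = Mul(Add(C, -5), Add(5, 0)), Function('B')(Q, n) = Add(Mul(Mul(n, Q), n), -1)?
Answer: 3168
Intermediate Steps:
Function('B')(Q, n) = Add(-1, Mul(Q, Pow(n, 2))) (Function('B')(Q, n) = Add(Mul(Mul(Q, n), n), -1) = Add(Mul(Q, Pow(n, 2)), -1) = Add(-1, Mul(Q, Pow(n, 2))))
Function('g')(C) = Add(-25, Mul(5, C)) (Function('g')(C) = Mul(Add(-5, C), 5) = Add(-25, Mul(5, C)))
Function('S')(p) = Add(-30, Mul(81, p)) (Function('S')(p) = Add(p, Add(-25, Mul(5, Add(-1, Mul(p, Pow(-4, 2)))))) = Add(p, Add(-25, Mul(5, Add(-1, Mul(p, 16))))) = Add(p, Add(-25, Mul(5, Add(-1, Mul(16, p))))) = Add(p, Add(-25, Add(-5, Mul(80, p)))) = Add(p, Add(-30, Mul(80, p))) = Add(-30, Mul(81, p)))
Mul(Mul(12, Function('D')(-1, 2)), Function('S')(2)) = Mul(Mul(12, 2), Add(-30, Mul(81, 2))) = Mul(24, Add(-30, 162)) = Mul(24, 132) = 3168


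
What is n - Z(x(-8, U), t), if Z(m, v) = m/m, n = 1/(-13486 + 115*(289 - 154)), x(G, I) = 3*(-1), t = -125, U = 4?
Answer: -2038/2039 ≈ -0.99951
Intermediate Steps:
x(G, I) = -3
n = 1/2039 (n = 1/(-13486 + 115*135) = 1/(-13486 + 15525) = 1/2039 ≈ 0.00049044)
Z(m, v) = 1
n - Z(x(-8, U), t) = 1/2039 - 1*1 = 1/2039 - 1 = -2038/2039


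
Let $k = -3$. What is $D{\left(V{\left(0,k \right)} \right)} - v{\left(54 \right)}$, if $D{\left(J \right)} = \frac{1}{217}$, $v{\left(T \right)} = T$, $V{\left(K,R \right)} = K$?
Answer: $- \frac{11717}{217} \approx -53.995$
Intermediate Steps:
$D{\left(J \right)} = \frac{1}{217}$
$D{\left(V{\left(0,k \right)} \right)} - v{\left(54 \right)} = \frac{1}{217} - 54 = - \frac{11717}{217}$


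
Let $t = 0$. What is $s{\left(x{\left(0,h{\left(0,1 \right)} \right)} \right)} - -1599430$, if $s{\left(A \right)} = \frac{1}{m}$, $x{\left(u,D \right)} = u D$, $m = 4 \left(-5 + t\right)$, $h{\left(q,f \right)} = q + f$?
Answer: $\frac{31988599}{20} \approx 1.5994 \cdot 10^{6}$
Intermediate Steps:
$h{\left(q,f \right)} = f + q$
$m = -20$ ($m = 4 \left(-5 + 0\right) = 4 \left(-5\right) = -20$)
$x{\left(u,D \right)} = D u$
$s{\left(A \right)} = - \frac{1}{20}$ ($s{\left(A \right)} = \frac{1}{-20} = - \frac{1}{20}$)
$s{\left(x{\left(0,h{\left(0,1 \right)} \right)} \right)} - -1599430 = - \frac{1}{20} - -1599430 = - \frac{1}{20} + 1599430 = \frac{31988599}{20}$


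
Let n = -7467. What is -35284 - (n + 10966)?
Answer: -38783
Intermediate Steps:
-35284 - (n + 10966) = -35284 - (-7467 + 10966) = -35284 - 1*3499 = -35284 - 3499 = -38783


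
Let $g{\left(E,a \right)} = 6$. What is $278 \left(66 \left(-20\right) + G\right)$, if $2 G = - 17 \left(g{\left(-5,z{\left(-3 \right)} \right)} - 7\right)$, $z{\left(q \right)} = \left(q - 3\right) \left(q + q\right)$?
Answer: $-364597$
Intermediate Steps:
$z{\left(q \right)} = 2 q \left(-3 + q\right)$ ($z{\left(q \right)} = \left(-3 + q\right) 2 q = 2 q \left(-3 + q\right)$)
$G = \frac{17}{2}$ ($G = \frac{\left(-17\right) \left(6 - 7\right)}{2} = \frac{\left(-17\right) \left(-1\right)}{2} = \frac{1}{2} \cdot 17 = \frac{17}{2} \approx 8.5$)
$278 \left(66 \left(-20\right) + G\right) = 278 \left(66 \left(-20\right) + \frac{17}{2}\right) = 278 \left(-1320 + \frac{17}{2}\right) = 278 \left(- \frac{2623}{2}\right) = -364597$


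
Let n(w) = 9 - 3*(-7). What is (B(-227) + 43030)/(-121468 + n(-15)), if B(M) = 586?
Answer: -21808/60719 ≈ -0.35916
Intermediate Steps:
n(w) = 30 (n(w) = 9 + 21 = 30)
(B(-227) + 43030)/(-121468 + n(-15)) = (586 + 43030)/(-121468 + 30) = 43616/(-121438) = 43616*(-1/121438) = -21808/60719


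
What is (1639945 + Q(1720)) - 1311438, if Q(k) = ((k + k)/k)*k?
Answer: 331947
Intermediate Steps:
Q(k) = 2*k (Q(k) = ((2*k)/k)*k = 2*k)
(1639945 + Q(1720)) - 1311438 = (1639945 + 2*1720) - 1311438 = (1639945 + 3440) - 1311438 = 1643385 - 1311438 = 331947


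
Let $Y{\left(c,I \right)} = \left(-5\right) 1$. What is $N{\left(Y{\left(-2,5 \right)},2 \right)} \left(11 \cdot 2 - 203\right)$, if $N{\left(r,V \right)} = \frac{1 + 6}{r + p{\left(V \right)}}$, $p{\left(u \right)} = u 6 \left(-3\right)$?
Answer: $\frac{1267}{41} \approx 30.902$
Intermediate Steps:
$Y{\left(c,I \right)} = -5$
$p{\left(u \right)} = - 18 u$ ($p{\left(u \right)} = 6 u \left(-3\right) = - 18 u$)
$N{\left(r,V \right)} = \frac{7}{r - 18 V}$ ($N{\left(r,V \right)} = \frac{1 + 6}{r - 18 V} = \frac{7}{r - 18 V}$)
$N{\left(Y{\left(-2,5 \right)},2 \right)} \left(11 \cdot 2 - 203\right) = \frac{7}{-5 - 36} \left(11 \cdot 2 - 203\right) = \frac{7}{-5 - 36} \left(22 - 203\right) = \frac{7}{-41} \left(-181\right) = 7 \left(- \frac{1}{41}\right) \left(-181\right) = \left(- \frac{7}{41}\right) \left(-181\right) = \frac{1267}{41}$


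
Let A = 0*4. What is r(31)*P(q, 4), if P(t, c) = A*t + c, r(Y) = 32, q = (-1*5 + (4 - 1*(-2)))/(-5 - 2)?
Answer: 128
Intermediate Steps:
q = -1/7 (q = (-5 + (4 + 2))/(-7) = (-5 + 6)*(-1/7) = 1*(-1/7) = -1/7 ≈ -0.14286)
A = 0
P(t, c) = c (P(t, c) = 0*t + c = 0 + c = c)
r(31)*P(q, 4) = 32*4 = 128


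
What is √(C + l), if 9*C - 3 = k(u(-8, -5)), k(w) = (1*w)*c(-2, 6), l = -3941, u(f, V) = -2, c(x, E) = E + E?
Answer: 13*I*√210/3 ≈ 62.796*I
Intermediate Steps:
c(x, E) = 2*E
k(w) = 12*w (k(w) = (1*w)*(2*6) = w*12 = 12*w)
C = -7/3 (C = ⅓ + (12*(-2))/9 = ⅓ + (⅑)*(-24) = ⅓ - 8/3 = -7/3 ≈ -2.3333)
√(C + l) = √(-7/3 - 3941) = √(-11830/3) = 13*I*√210/3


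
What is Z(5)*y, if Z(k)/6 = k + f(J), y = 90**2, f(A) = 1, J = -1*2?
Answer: 291600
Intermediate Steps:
J = -2
y = 8100
Z(k) = 6 + 6*k (Z(k) = 6*(k + 1) = 6*(1 + k) = 6 + 6*k)
Z(5)*y = (6 + 6*5)*8100 = (6 + 30)*8100 = 36*8100 = 291600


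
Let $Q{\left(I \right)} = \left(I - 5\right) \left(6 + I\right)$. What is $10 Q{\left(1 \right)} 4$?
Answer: $-1120$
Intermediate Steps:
$Q{\left(I \right)} = \left(-5 + I\right) \left(6 + I\right)$
$10 Q{\left(1 \right)} 4 = 10 \left(-30 + 1 + 1^{2}\right) 4 = 10 \left(-30 + 1 + 1\right) 4 = 10 \left(-28\right) 4 = \left(-280\right) 4 = -1120$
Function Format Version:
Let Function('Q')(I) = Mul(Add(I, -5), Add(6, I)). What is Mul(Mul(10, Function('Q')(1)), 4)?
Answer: -1120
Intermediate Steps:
Function('Q')(I) = Mul(Add(-5, I), Add(6, I))
Mul(Mul(10, Function('Q')(1)), 4) = Mul(Mul(10, Add(-30, 1, Pow(1, 2))), 4) = Mul(Mul(10, Add(-30, 1, 1)), 4) = Mul(Mul(10, -28), 4) = Mul(-280, 4) = -1120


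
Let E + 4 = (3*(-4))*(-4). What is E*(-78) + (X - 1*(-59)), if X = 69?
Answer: -3304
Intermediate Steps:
E = 44 (E = -4 + (3*(-4))*(-4) = -4 - 12*(-4) = -4 + 48 = 44)
E*(-78) + (X - 1*(-59)) = 44*(-78) + (69 - 1*(-59)) = -3432 + (69 + 59) = -3432 + 128 = -3304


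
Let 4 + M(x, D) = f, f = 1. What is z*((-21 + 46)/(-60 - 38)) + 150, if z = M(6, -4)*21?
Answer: 2325/14 ≈ 166.07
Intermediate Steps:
M(x, D) = -3 (M(x, D) = -4 + 1 = -3)
z = -63 (z = -3*21 = -63)
z*((-21 + 46)/(-60 - 38)) + 150 = -63*(-21 + 46)/(-60 - 38) + 150 = -1575/(-98) + 150 = -1575*(-1)/98 + 150 = -63*(-25/98) + 150 = 225/14 + 150 = 2325/14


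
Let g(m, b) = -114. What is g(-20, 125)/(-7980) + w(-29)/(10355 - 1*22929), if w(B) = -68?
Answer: 8667/440090 ≈ 0.019694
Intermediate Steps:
g(-20, 125)/(-7980) + w(-29)/(10355 - 1*22929) = -114/(-7980) - 68/(10355 - 1*22929) = -114*(-1/7980) - 68/(10355 - 22929) = 1/70 - 68/(-12574) = 1/70 - 68*(-1/12574) = 1/70 + 34/6287 = 8667/440090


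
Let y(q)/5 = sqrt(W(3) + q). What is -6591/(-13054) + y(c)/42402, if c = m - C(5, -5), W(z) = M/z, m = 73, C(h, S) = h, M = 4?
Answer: 6591/13054 + 10*sqrt(39)/63603 ≈ 0.50588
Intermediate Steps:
W(z) = 4/z
c = 68 (c = 73 - 1*5 = 73 - 5 = 68)
y(q) = 5*sqrt(4/3 + q)
-6591/(-13054) + y(c)/42402 = -6591/(-13054) + (5*sqrt(12 + 9*68)/3)/42402 = -6591*(-1/13054) + (5*sqrt(12 + 612)/3)*(1/42402) = 6591/13054 + (5*sqrt(624)/3)*(1/42402) = 6591/13054 + (5*(4*sqrt(39))/3)*(1/42402) = 6591/13054 + (20*sqrt(39)/3)*(1/42402) = 6591/13054 + 10*sqrt(39)/63603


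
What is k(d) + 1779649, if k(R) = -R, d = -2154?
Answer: 1781803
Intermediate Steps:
k(d) + 1779649 = -1*(-2154) + 1779649 = 2154 + 1779649 = 1781803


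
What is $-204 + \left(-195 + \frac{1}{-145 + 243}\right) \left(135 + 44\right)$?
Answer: $- \frac{3440503}{98} \approx -35107.0$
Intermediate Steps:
$-204 + \left(-195 + \frac{1}{-145 + 243}\right) \left(135 + 44\right) = -204 + \left(-195 + \frac{1}{98}\right) 179 = -204 - \frac{3420511}{98} = - \frac{3440503}{98}$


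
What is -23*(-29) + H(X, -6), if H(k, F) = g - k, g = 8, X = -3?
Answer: 678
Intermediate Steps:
H(k, F) = 8 - k
-23*(-29) + H(X, -6) = -23*(-29) + (8 - 1*(-3)) = 667 + (8 + 3) = 667 + 11 = 678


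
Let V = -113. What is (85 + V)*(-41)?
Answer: 1148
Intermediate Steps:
(85 + V)*(-41) = (85 - 113)*(-41) = -28*(-41) = 1148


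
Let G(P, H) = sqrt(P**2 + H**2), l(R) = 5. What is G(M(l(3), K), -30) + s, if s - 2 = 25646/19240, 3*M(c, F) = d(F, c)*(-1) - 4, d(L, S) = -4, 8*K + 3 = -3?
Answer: 320663/9620 ≈ 33.333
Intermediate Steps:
K = -3/4 (K = -3/8 + (1/8)*(-3) = -3/8 - 3/8 = -3/4 ≈ -0.75000)
M(c, F) = 0 (M(c, F) = (-4*(-1) - 4)/3 = (4 - 4)/3 = (1/3)*0 = 0)
s = 32063/9620 (s = 2 + 25646/19240 = 2 + 25646*(1/19240) = 2 + 12823/9620 = 32063/9620 ≈ 3.3330)
G(P, H) = sqrt(H**2 + P**2)
G(M(l(3), K), -30) + s = sqrt((-30)**2 + 0**2) + 32063/9620 = sqrt(900 + 0) + 32063/9620 = sqrt(900) + 32063/9620 = 30 + 32063/9620 = 320663/9620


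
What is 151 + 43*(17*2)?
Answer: 1613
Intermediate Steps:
151 + 43*(17*2) = 151 + 43*34 = 151 + 1462 = 1613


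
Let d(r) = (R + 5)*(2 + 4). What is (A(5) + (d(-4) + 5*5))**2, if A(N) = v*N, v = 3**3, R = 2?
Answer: 40804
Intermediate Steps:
v = 27
d(r) = 42 (d(r) = (2 + 5)*(2 + 4) = 7*6 = 42)
A(N) = 27*N
(A(5) + (d(-4) + 5*5))**2 = (27*5 + (42 + 5*5))**2 = (135 + (42 + 25))**2 = (135 + 67)**2 = 202**2 = 40804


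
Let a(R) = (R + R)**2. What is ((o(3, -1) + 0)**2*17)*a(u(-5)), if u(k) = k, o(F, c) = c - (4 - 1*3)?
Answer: 6800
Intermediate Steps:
o(F, c) = -1 + c (o(F, c) = c - (4 - 3) = c - 1*1 = c - 1 = -1 + c)
a(R) = 4*R**2 (a(R) = (2*R)**2 = 4*R**2)
((o(3, -1) + 0)**2*17)*a(u(-5)) = (((-1 - 1) + 0)**2*17)*(4*(-5)**2) = ((-2 + 0)**2*17)*(4*25) = ((-2)**2*17)*100 = (4*17)*100 = 68*100 = 6800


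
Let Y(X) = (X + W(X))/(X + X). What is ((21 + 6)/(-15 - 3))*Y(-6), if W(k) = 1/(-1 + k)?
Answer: -43/56 ≈ -0.76786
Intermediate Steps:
Y(X) = (X + 1/(-1 + X))/(2*X) (Y(X) = (X + 1/(-1 + X))/(X + X) = (X + 1/(-1 + X))/((2*X)) = (X + 1/(-1 + X))*(1/(2*X)) = (X + 1/(-1 + X))/(2*X))
((21 + 6)/(-15 - 3))*Y(-6) = ((21 + 6)/(-15 - 3))*((½)*(1 - 6*(-1 - 6))/(-6*(-1 - 6))) = (27/(-18))*((½)*(-⅙)*(1 - 6*(-7))/(-7)) = (27*(-1/18))*((½)*(-⅙)*(-⅐)*(1 + 42)) = -3*(-1)*(-1)*43/(4*6*7) = -3/2*43/84 = -43/56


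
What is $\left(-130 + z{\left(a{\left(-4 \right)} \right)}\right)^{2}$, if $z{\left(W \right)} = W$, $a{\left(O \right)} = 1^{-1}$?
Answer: $16641$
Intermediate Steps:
$a{\left(O \right)} = 1$
$\left(-130 + z{\left(a{\left(-4 \right)} \right)}\right)^{2} = \left(-130 + 1\right)^{2} = \left(-129\right)^{2} = 16641$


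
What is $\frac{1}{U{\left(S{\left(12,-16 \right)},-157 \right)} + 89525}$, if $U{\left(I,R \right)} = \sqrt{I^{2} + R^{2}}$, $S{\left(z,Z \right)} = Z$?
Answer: $\frac{17905}{1602940144} - \frac{\sqrt{24905}}{8014700720} \approx 1.115 \cdot 10^{-5}$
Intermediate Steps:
$\frac{1}{U{\left(S{\left(12,-16 \right)},-157 \right)} + 89525} = \frac{1}{\sqrt{\left(-16\right)^{2} + \left(-157\right)^{2}} + 89525} = \frac{1}{\sqrt{256 + 24649} + 89525} = \frac{1}{\sqrt{24905} + 89525} = \frac{1}{89525 + \sqrt{24905}}$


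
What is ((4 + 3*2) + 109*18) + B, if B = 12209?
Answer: 14181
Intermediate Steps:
((4 + 3*2) + 109*18) + B = ((4 + 3*2) + 109*18) + 12209 = ((4 + 6) + 1962) + 12209 = (10 + 1962) + 12209 = 1972 + 12209 = 14181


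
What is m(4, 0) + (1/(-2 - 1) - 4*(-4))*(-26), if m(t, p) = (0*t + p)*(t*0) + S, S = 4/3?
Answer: -406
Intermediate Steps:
S = 4/3 (S = 4*(1/3) = 4/3 ≈ 1.3333)
m(t, p) = 4/3 (m(t, p) = (0*t + p)*(t*0) + 4/3 = (0 + p)*0 + 4/3 = p*0 + 4/3 = 0 + 4/3 = 4/3)
m(4, 0) + (1/(-2 - 1) - 4*(-4))*(-26) = 4/3 + (1/(-2 - 1) - 4*(-4))*(-26) = 4/3 + (1/(-3) + 16)*(-26) = 4/3 + (-1/3 + 16)*(-26) = 4/3 + (47/3)*(-26) = 4/3 - 1222/3 = -406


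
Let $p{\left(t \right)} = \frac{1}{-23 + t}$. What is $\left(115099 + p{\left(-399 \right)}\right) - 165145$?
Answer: $- \frac{21119413}{422} \approx -50046.0$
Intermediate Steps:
$\left(115099 + p{\left(-399 \right)}\right) - 165145 = \left(115099 + \frac{1}{-23 - 399}\right) - 165145 = \left(115099 + \frac{1}{-422}\right) - 165145 = \left(115099 - \frac{1}{422}\right) - 165145 = \frac{48571777}{422} - 165145 = - \frac{21119413}{422}$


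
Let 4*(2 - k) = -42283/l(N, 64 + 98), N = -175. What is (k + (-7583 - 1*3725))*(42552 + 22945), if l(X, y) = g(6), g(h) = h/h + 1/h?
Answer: -2058898195/14 ≈ -1.4706e+8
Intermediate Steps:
g(h) = 1 + 1/h
l(X, y) = 7/6 (l(X, y) = (1 + 6)/6 = (⅙)*7 = 7/6)
k = 126877/14 (k = 2 - (-42283)/(4*7/6) = 2 - (-42283)*6/(4*7) = 2 - ¼*(-253698/7) = 2 + 126849/14 = 126877/14 ≈ 9062.6)
(k + (-7583 - 1*3725))*(42552 + 22945) = (126877/14 + (-7583 - 1*3725))*(42552 + 22945) = (126877/14 + (-7583 - 3725))*65497 = (126877/14 - 11308)*65497 = -31435/14*65497 = -2058898195/14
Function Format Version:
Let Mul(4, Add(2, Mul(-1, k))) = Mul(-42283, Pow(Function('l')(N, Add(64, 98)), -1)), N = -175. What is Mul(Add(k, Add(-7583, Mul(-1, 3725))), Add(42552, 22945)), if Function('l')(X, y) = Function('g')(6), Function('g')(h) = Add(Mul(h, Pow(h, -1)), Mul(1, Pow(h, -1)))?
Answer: Rational(-2058898195, 14) ≈ -1.4706e+8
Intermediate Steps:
Function('g')(h) = Add(1, Pow(h, -1))
Function('l')(X, y) = Rational(7, 6) (Function('l')(X, y) = Mul(Pow(6, -1), Add(1, 6)) = Mul(Rational(1, 6), 7) = Rational(7, 6))
k = Rational(126877, 14) (k = Add(2, Mul(Rational(-1, 4), Mul(-42283, Pow(Rational(7, 6), -1)))) = Add(2, Mul(Rational(-1, 4), Mul(-42283, Rational(6, 7)))) = Add(2, Mul(Rational(-1, 4), Rational(-253698, 7))) = Add(2, Rational(126849, 14)) = Rational(126877, 14) ≈ 9062.6)
Mul(Add(k, Add(-7583, Mul(-1, 3725))), Add(42552, 22945)) = Mul(Add(Rational(126877, 14), Add(-7583, Mul(-1, 3725))), Add(42552, 22945)) = Mul(Add(Rational(126877, 14), Add(-7583, -3725)), 65497) = Mul(Add(Rational(126877, 14), -11308), 65497) = Mul(Rational(-31435, 14), 65497) = Rational(-2058898195, 14)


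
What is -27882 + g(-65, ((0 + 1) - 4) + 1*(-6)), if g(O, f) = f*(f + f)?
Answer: -27720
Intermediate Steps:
g(O, f) = 2*f² (g(O, f) = f*(2*f) = 2*f²)
-27882 + g(-65, ((0 + 1) - 4) + 1*(-6)) = -27882 + 2*(((0 + 1) - 4) + 1*(-6))² = -27882 + 2*((1 - 4) - 6)² = -27882 + 2*(-3 - 6)² = -27882 + 2*(-9)² = -27882 + 2*81 = -27882 + 162 = -27720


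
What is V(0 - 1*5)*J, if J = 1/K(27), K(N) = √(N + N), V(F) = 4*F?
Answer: -10*√6/9 ≈ -2.7217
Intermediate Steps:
K(N) = √2*√N (K(N) = √(2*N) = √2*√N)
J = √6/18 (J = 1/(√2*√27) = 1/(√2*(3*√3)) = 1/(3*√6) = √6/18 ≈ 0.13608)
V(0 - 1*5)*J = (4*(0 - 1*5))*(√6/18) = (4*(0 - 5))*(√6/18) = (4*(-5))*(√6/18) = -10*√6/9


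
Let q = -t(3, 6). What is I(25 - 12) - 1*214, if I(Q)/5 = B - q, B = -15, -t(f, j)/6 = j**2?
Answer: -1369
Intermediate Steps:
t(f, j) = -6*j**2
q = 216 (q = -(-6)*6**2 = -(-6)*36 = -1*(-216) = 216)
I(Q) = -1155 (I(Q) = 5*(-15 - 1*216) = 5*(-15 - 216) = 5*(-231) = -1155)
I(25 - 12) - 1*214 = -1155 - 1*214 = -1155 - 214 = -1369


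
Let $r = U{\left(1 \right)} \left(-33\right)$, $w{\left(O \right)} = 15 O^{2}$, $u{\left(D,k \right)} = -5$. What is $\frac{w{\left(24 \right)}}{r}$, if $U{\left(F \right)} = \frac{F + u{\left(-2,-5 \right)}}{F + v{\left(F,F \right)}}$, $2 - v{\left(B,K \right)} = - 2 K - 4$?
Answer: $\frac{6480}{11} \approx 589.09$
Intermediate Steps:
$v{\left(B,K \right)} = 6 + 2 K$ ($v{\left(B,K \right)} = 2 - \left(- 2 K - 4\right) = 2 - \left(-4 - 2 K\right) = 2 + \left(4 + 2 K\right) = 6 + 2 K$)
$U{\left(F \right)} = \frac{-5 + F}{6 + 3 F}$ ($U{\left(F \right)} = \frac{F - 5}{F + \left(6 + 2 F\right)} = \frac{-5 + F}{6 + 3 F}$)
$r = \frac{44}{3}$ ($r = \frac{-5 + 1}{3 \left(2 + 1\right)} \left(-33\right) = \frac{1}{3} \cdot \frac{1}{3} \left(-4\right) \left(-33\right) = \left(- \frac{4}{9}\right) \left(-33\right) = \frac{44}{3} \approx 14.667$)
$\frac{w{\left(24 \right)}}{r} = \frac{15 \cdot 24^{2}}{\frac{44}{3}} = 15 \cdot 576 \cdot \frac{3}{44} = 8640 \cdot \frac{3}{44} = \frac{6480}{11}$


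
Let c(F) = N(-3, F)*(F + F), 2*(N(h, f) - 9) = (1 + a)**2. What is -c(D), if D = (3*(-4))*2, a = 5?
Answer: 1296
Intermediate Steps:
D = -24 (D = -12*2 = -24)
N(h, f) = 27 (N(h, f) = 9 + (1 + 5)**2/2 = 9 + (1/2)*6**2 = 9 + (1/2)*36 = 9 + 18 = 27)
c(F) = 54*F (c(F) = 27*(F + F) = 27*(2*F) = 54*F)
-c(D) = -54*(-24) = -1*(-1296) = 1296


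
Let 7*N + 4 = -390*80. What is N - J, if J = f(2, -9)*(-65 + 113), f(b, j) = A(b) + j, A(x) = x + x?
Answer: -29524/7 ≈ -4217.7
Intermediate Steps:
A(x) = 2*x
f(b, j) = j + 2*b (f(b, j) = 2*b + j = j + 2*b)
N = -31204/7 (N = -4/7 + (-390*80)/7 = -4/7 + (⅐)*(-31200) = -4/7 - 31200/7 = -31204/7 ≈ -4457.7)
J = -240 (J = (-9 + 2*2)*(-65 + 113) = (-9 + 4)*48 = -5*48 = -240)
N - J = -31204/7 - 1*(-240) = -31204/7 + 240 = -29524/7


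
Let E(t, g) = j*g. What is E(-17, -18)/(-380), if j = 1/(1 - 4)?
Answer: -3/190 ≈ -0.015789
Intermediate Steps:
j = -⅓ (j = 1/(-3) = -⅓ ≈ -0.33333)
E(t, g) = -g/3
E(-17, -18)/(-380) = -⅓*(-18)/(-380) = 6*(-1/380) = -3/190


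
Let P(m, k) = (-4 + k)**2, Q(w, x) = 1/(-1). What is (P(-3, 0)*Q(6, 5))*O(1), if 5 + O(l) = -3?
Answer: 128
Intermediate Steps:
Q(w, x) = -1
O(l) = -8 (O(l) = -5 - 3 = -8)
(P(-3, 0)*Q(6, 5))*O(1) = ((-4 + 0)**2*(-1))*(-8) = ((-4)**2*(-1))*(-8) = (16*(-1))*(-8) = -16*(-8) = 128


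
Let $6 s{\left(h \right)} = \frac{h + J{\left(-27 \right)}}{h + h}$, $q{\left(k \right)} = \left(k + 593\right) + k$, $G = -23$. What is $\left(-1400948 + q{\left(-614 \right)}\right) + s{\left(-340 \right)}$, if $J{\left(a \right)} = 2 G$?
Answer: $- \frac{2859229127}{2040} \approx -1.4016 \cdot 10^{6}$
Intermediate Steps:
$J{\left(a \right)} = -46$ ($J{\left(a \right)} = 2 \left(-23\right) = -46$)
$q{\left(k \right)} = 593 + 2 k$ ($q{\left(k \right)} = \left(593 + k\right) + k = 593 + 2 k$)
$s{\left(h \right)} = \frac{-46 + h}{12 h}$ ($s{\left(h \right)} = \frac{\left(h - 46\right) \frac{1}{h + h}}{6} = \frac{\left(-46 + h\right) \frac{1}{2 h}}{6} = \frac{\frac{1}{2} \frac{1}{h} \left(-46 + h\right)}{6} = \frac{-46 + h}{12 h}$)
$\left(-1400948 + q{\left(-614 \right)}\right) + s{\left(-340 \right)} = \left(-1400948 + \left(593 + 2 \left(-614\right)\right)\right) + \frac{-46 - 340}{12 \left(-340\right)} = \left(-1400948 + \left(593 - 1228\right)\right) + \frac{1}{12} \left(- \frac{1}{340}\right) \left(-386\right) = \left(-1400948 - 635\right) + \frac{193}{2040} = -1401583 + \frac{193}{2040} = - \frac{2859229127}{2040}$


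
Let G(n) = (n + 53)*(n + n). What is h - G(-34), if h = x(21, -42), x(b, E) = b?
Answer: 1313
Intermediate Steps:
G(n) = 2*n*(53 + n) (G(n) = (53 + n)*(2*n) = 2*n*(53 + n))
h = 21
h - G(-34) = 21 - 2*(-34)*(53 - 34) = 21 - 2*(-34)*19 = 21 - 1*(-1292) = 21 + 1292 = 1313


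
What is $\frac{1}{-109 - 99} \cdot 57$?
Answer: $- \frac{57}{208} \approx -0.27404$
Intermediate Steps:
$\frac{1}{-109 - 99} \cdot 57 = \frac{1}{-208} \cdot 57 = \left(- \frac{1}{208}\right) 57 = - \frac{57}{208}$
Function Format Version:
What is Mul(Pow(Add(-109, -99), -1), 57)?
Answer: Rational(-57, 208) ≈ -0.27404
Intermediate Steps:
Mul(Pow(Add(-109, -99), -1), 57) = Mul(Pow(-208, -1), 57) = Mul(Rational(-1, 208), 57) = Rational(-57, 208)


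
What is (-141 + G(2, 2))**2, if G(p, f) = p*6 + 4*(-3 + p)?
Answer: 17689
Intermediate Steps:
G(p, f) = -12 + 10*p (G(p, f) = 6*p + (-12 + 4*p) = -12 + 10*p)
(-141 + G(2, 2))**2 = (-141 + (-12 + 10*2))**2 = (-141 + (-12 + 20))**2 = (-141 + 8)**2 = (-133)**2 = 17689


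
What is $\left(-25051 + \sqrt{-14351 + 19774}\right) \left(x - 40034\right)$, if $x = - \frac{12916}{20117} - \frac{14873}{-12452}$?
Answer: $\frac{251217788046756297}{250496884} - \frac{10028253883947 \sqrt{5423}}{250496884} \approx 9.9993 \cdot 10^{8}$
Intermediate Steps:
$x = \frac{138370109}{250496884}$ ($x = \left(-12916\right) \frac{1}{20117} - - \frac{14873}{12452} = - \frac{12916}{20117} + \frac{14873}{12452} = \frac{138370109}{250496884} \approx 0.55238$)
$\left(-25051 + \sqrt{-14351 + 19774}\right) \left(x - 40034\right) = \left(-25051 + \sqrt{-14351 + 19774}\right) \left(\frac{138370109}{250496884} - 40034\right) = \left(-25051 + \sqrt{5423}\right) \left(- \frac{10028253883947}{250496884}\right) = \frac{251217788046756297}{250496884} - \frac{10028253883947 \sqrt{5423}}{250496884}$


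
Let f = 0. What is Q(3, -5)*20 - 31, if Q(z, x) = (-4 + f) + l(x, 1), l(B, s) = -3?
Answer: -171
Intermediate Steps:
Q(z, x) = -7 (Q(z, x) = (-4 + 0) - 3 = -4 - 3 = -7)
Q(3, -5)*20 - 31 = -7*20 - 31 = -140 - 31 = -171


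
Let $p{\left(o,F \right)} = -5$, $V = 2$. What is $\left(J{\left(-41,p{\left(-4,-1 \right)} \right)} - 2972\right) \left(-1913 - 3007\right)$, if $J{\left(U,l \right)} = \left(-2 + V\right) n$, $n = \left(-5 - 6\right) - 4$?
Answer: $14622240$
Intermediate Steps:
$n = -15$ ($n = \left(-5 - 6\right) - 4 = -11 - 4 = -15$)
$J{\left(U,l \right)} = 0$ ($J{\left(U,l \right)} = \left(-2 + 2\right) \left(-15\right) = 0 \left(-15\right) = 0$)
$\left(J{\left(-41,p{\left(-4,-1 \right)} \right)} - 2972\right) \left(-1913 - 3007\right) = \left(0 - 2972\right) \left(-1913 - 3007\right) = \left(-2972\right) \left(-4920\right) = 14622240$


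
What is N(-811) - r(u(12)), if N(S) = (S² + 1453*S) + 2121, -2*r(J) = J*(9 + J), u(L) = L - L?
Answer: -518541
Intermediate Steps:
u(L) = 0
r(J) = -J*(9 + J)/2
N(S) = 2121 + S² + 1453*S
N(-811) - r(u(12)) = (2121 + (-811)² + 1453*(-811)) - (-1)*0*(9 + 0)/2 = (2121 + 657721 - 1178383) - (-1)*0*9/2 = -518541 - 1*0 = -518541 + 0 = -518541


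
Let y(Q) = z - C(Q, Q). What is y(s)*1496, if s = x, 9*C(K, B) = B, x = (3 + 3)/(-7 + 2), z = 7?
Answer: 160072/15 ≈ 10671.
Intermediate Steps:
x = -6/5 (x = 6/(-5) = 6*(-1/5) = -6/5 ≈ -1.2000)
C(K, B) = B/9
s = -6/5 ≈ -1.2000
y(Q) = 7 - Q/9
y(s)*1496 = (7 - 1/9*(-6/5))*1496 = (7 + 2/15)*1496 = (107/15)*1496 = 160072/15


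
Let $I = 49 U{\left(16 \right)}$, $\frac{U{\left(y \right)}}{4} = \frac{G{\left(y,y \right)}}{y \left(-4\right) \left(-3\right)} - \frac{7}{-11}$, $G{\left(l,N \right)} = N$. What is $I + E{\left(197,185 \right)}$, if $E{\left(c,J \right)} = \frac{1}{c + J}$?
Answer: $\frac{1778243}{12606} \approx 141.06$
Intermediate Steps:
$E{\left(c,J \right)} = \frac{1}{J + c}$
$U{\left(y \right)} = \frac{95}{33}$ ($U{\left(y \right)} = 4 \left(\frac{y}{y \left(-4\right) \left(-3\right)} - \frac{7}{-11}\right) = 4 \left(\frac{y}{- 4 y \left(-3\right)} - - \frac{7}{11}\right) = 4 \left(\frac{y}{12 y} + \frac{7}{11}\right) = 4 \left(y \frac{1}{12 y} + \frac{7}{11}\right) = 4 \left(\frac{1}{12} + \frac{7}{11}\right) = 4 \cdot \frac{95}{132} = \frac{95}{33}$)
$I = \frac{4655}{33}$ ($I = 49 \cdot \frac{95}{33} = \frac{4655}{33} \approx 141.06$)
$I + E{\left(197,185 \right)} = \frac{4655}{33} + \frac{1}{185 + 197} = \frac{4655}{33} + \frac{1}{382} = \frac{1778243}{12606}$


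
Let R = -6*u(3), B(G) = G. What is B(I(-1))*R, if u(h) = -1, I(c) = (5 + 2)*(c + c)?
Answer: -84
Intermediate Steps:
I(c) = 14*c (I(c) = 7*(2*c) = 14*c)
R = 6 (R = -6*(-1) = 6)
B(I(-1))*R = (14*(-1))*6 = -14*6 = -84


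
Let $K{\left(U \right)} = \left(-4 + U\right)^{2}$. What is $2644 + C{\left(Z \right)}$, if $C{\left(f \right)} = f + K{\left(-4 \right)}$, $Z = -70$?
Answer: $2638$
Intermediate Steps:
$C{\left(f \right)} = 64 + f$ ($C{\left(f \right)} = f + \left(-4 - 4\right)^{2} = f + \left(-8\right)^{2} = f + 64 = 64 + f$)
$2644 + C{\left(Z \right)} = 2644 + \left(64 - 70\right) = 2644 - 6 = 2638$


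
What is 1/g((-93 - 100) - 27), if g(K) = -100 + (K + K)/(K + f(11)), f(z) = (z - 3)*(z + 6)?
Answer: -21/1990 ≈ -0.010553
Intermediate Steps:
f(z) = (-3 + z)*(6 + z)
g(K) = -100 + 2*K/(136 + K) (g(K) = -100 + (K + K)/(K + (-18 + 11² + 3*11)) = -100 + (2*K)/(K + (-18 + 121 + 33)) = -100 + (2*K)/(K + 136) = -100 + (2*K)/(136 + K) = -100 + 2*K/(136 + K))
1/g((-93 - 100) - 27) = 1/(2*(-6800 - 49*((-93 - 100) - 27))/(136 + ((-93 - 100) - 27))) = 1/(2*(-6800 - 49*(-193 - 27))/(136 + (-193 - 27))) = 1/(2*(-6800 - 49*(-220))/(136 - 220)) = 1/(2*(-6800 + 10780)/(-84)) = 1/(2*(-1/84)*3980) = 1/(-1990/21) = -21/1990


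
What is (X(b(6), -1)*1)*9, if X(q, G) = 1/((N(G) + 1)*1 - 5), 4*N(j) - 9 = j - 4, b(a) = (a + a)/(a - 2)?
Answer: -3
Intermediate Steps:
b(a) = 2*a/(-2 + a) (b(a) = (2*a)/(-2 + a) = 2*a/(-2 + a))
N(j) = 5/4 + j/4 (N(j) = 9/4 + (j - 4)/4 = 9/4 + (-4 + j)/4 = 9/4 + (-1 + j/4) = 5/4 + j/4)
X(q, G) = 1/(-11/4 + G/4) (X(q, G) = 1/(((5/4 + G/4) + 1)*1 - 5) = 1/((9/4 + G/4)*1 - 5) = 1/((9/4 + G/4) - 5) = 1/(-11/4 + G/4))
(X(b(6), -1)*1)*9 = ((4/(-11 - 1))*1)*9 = ((4/(-12))*1)*9 = ((4*(-1/12))*1)*9 = -⅓*1*9 = -⅓*9 = -3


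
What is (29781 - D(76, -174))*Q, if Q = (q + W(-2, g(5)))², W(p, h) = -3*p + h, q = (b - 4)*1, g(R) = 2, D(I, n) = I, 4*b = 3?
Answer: 10723505/16 ≈ 6.7022e+5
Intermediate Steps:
b = ¾ (b = (¼)*3 = ¾ ≈ 0.75000)
q = -13/4 (q = (¾ - 4)*1 = -13/4*1 = -13/4 ≈ -3.2500)
W(p, h) = h - 3*p
Q = 361/16 (Q = (-13/4 + (2 - 3*(-2)))² = (-13/4 + (2 + 6))² = (-13/4 + 8)² = (19/4)² = 361/16 ≈ 22.563)
(29781 - D(76, -174))*Q = (29781 - 1*76)*(361/16) = (29781 - 76)*(361/16) = 29705*(361/16) = 10723505/16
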